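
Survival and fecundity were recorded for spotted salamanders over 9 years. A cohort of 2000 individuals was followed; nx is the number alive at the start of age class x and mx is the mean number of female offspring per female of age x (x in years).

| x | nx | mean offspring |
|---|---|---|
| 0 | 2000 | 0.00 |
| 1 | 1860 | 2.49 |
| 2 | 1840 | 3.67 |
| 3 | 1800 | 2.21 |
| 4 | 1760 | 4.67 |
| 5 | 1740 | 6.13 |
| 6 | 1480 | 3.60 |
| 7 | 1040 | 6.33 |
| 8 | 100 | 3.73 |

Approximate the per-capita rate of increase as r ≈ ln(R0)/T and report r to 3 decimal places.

lx = nx/n0 = nx/2000: 1, 0.93, 0.92, 0.9, 0.88, 0.87, 0.74, 0.52, 0.05
R0 = Σ lx·mx = 0 + 2.3157 + 3.3764 + 1.989 + 4.1096 + 5.3331 + 2.664 + 3.2916 + 0.1865 = 23.2659
Σ x·lx·mx = 98.6566; T = 98.6566/23.2659 = 4.24039…
r ≈ ln(R0)/T = ln(23.2659)/4.24039… = 0.74215… → 0.742

0.742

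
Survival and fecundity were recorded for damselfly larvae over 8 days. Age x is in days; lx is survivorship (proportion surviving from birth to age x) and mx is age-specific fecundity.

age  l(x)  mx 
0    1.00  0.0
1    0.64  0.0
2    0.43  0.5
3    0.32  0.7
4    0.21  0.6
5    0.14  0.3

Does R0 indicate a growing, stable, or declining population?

R0 = Σ lx·mx = 0 + 0 + 0.215 + 0.224 + 0.126 + 0.042 = 0.607
R0 < 1, so the population is declining.

declining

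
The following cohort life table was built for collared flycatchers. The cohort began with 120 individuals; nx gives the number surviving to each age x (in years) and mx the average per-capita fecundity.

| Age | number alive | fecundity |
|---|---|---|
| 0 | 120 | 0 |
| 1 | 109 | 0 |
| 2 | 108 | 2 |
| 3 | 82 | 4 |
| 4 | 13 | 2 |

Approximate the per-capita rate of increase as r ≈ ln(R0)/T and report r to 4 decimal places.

lx = nx/n0 = nx/120: 1, 0.90833…, 0.9, 0.68333…, 0.10833…
R0 = Σ lx·mx = 0 + 0 + 1.8 + 2.73333… + 0.21667… = 4.75…
Σ x·lx·mx = 12.666667…; T = 12.666667…/4.75… = 2.66667…
r ≈ ln(R0)/T = ln(4.75…)/2.66667… = 0.584304… → 0.5843

0.5843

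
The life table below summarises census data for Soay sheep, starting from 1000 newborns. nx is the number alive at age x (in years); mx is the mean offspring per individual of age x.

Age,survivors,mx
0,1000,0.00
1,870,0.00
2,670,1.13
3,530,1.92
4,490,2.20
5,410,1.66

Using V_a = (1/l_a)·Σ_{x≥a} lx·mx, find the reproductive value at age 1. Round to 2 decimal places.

lx = nx/n0 = nx/1000: 1, 0.87, 0.67, 0.53, 0.49, 0.41
lx·mx for x ≥ 1: 0, 0.7571, 1.0176, 1.078, 0.6806 → sum = 3.5333
V_1 = 3.5333 / l_1 = 3.5333 / 0.87 = 4.061264… → 4.06

4.06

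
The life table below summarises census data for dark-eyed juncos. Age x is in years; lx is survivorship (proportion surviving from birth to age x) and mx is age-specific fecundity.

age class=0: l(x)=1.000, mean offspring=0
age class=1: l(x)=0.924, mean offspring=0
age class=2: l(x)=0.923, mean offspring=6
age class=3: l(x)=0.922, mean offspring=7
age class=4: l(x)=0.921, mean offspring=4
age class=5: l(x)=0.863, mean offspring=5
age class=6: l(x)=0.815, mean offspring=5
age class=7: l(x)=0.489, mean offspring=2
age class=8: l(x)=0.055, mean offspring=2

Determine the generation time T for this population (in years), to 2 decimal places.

lx·mx: 0, 0, 5.538, 6.454, 3.684, 4.315, 4.075, 0.978, 0.11 → R0 = 25.154
x·lx·mx: 0, 0, 11.076, 19.362, 14.736, 21.575, 24.45, 6.846, 0.88 → Σ = 98.925
T = 98.925 / 25.154 = 3.932774… → 3.93

3.93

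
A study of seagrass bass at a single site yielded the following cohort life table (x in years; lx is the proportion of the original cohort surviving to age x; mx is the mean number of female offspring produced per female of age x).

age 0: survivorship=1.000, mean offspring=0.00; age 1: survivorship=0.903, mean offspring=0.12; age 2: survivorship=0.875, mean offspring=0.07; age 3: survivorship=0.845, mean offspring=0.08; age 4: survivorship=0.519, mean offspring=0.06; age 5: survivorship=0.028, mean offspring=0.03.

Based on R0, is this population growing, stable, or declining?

R0 = Σ lx·mx = 0 + 0.10836 + 0.06125 + 0.0676 + 0.03114 + 0.00084 = 0.26919
R0 < 1, so the population is declining.

declining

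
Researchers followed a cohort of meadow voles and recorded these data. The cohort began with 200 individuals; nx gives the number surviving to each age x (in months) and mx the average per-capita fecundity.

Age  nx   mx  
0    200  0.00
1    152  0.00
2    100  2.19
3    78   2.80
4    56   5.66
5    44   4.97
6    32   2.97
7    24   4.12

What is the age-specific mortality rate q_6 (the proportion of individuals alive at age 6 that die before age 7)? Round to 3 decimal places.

0.250

lx = nx/n0 = nx/200: 1, 0.76, 0.5, 0.39, 0.28, 0.22, 0.16, 0.12
q_6 = (l_6 − l_7) / l_6 = (0.16 − 0.12) / 0.16
     = 0.04 / 0.16 = 0.25 → 0.250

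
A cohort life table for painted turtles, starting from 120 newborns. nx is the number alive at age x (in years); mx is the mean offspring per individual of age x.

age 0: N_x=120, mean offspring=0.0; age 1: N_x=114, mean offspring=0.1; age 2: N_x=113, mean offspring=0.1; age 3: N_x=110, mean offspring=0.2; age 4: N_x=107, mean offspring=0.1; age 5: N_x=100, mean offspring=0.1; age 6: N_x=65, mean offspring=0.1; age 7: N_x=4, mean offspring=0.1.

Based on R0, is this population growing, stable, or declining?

lx = nx/n0 = nx/120: 1, 0.95, 0.94167…, 0.91667…, 0.89167…, 0.83333…, 0.54167…, 0.03333…
R0 = Σ lx·mx = 0 + 0.095 + 0.094167… + 0.183333… + 0.089167… + 0.083333… + 0.054167… + 0.003333… = 0.6025…
R0 < 1, so the population is declining.

declining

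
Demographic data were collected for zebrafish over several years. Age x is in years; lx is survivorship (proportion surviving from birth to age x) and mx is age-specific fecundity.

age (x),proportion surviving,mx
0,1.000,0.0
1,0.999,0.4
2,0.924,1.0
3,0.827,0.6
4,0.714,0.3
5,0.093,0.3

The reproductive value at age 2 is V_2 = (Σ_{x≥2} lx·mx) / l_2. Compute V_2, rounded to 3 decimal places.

1.799

lx·mx for x ≥ 2: 0.924, 0.4962, 0.2142, 0.0279 → sum = 1.6623
V_2 = 1.6623 / l_2 = 1.6623 / 0.924 = 1.799026… → 1.799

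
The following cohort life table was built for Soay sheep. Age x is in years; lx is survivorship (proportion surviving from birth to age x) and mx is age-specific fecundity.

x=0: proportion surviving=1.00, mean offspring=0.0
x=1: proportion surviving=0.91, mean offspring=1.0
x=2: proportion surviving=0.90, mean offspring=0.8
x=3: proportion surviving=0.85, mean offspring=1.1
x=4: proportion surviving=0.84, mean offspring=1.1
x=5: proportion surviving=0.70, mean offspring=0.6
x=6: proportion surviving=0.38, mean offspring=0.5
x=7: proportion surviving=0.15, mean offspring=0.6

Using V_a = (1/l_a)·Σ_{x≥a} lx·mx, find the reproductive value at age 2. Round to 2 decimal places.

lx·mx for x ≥ 2: 0.72, 0.935, 0.924, 0.42, 0.19, 0.09 → sum = 3.279
V_2 = 3.279 / l_2 = 3.279 / 0.9 = 3.643333… → 3.64

3.64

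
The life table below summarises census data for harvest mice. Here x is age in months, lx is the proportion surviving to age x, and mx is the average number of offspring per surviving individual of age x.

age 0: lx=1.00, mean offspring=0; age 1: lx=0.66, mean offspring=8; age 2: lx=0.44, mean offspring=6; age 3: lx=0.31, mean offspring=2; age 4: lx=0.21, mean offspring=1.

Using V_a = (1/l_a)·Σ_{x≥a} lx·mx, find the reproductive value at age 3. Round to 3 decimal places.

lx·mx for x ≥ 3: 0.62, 0.21 → sum = 0.83
V_3 = 0.83 / l_3 = 0.83 / 0.31 = 2.677419… → 2.677

2.677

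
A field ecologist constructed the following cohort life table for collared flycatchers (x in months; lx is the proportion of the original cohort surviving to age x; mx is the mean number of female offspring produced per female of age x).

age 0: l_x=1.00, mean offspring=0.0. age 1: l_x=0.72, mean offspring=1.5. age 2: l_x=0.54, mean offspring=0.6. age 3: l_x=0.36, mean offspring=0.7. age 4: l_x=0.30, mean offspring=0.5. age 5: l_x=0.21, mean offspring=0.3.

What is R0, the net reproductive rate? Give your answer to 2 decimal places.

lx·mx by age: 0, 1.08, 0.324, 0.252, 0.15, 0.063
R0 = Σ lx·mx = 1.869 → 1.87

1.87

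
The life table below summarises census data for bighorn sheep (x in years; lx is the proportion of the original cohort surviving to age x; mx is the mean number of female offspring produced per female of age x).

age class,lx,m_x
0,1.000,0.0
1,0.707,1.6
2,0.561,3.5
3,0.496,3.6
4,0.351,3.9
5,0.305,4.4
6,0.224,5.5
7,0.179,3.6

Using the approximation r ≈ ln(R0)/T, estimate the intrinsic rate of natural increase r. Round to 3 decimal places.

0.617

R0 = Σ lx·mx = 0 + 1.1312 + 1.9635 + 1.7856 + 1.3689 + 1.342 + 1.232 + 0.6444 = 9.4676
Σ x·lx·mx = 34.5034; T = 34.5034/9.4676 = 3.64437…
r ≈ ln(R0)/T = ln(9.4676)/3.64437… = 0.61681… → 0.617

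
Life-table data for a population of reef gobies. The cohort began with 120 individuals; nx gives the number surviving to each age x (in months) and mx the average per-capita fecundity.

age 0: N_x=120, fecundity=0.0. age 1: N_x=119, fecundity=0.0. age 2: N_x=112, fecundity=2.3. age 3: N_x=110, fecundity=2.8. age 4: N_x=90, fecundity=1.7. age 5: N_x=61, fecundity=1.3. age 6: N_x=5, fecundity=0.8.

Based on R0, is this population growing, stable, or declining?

lx = nx/n0 = nx/120: 1, 0.99167…, 0.93333…, 0.91667…, 0.75, 0.50833…, 0.04167…
R0 = Σ lx·mx = 0 + 0 + 2.146667… + 2.566667… + 1.275 + 0.660833… + 0.033333… = 6.6825…
R0 > 1, so the population is growing.

growing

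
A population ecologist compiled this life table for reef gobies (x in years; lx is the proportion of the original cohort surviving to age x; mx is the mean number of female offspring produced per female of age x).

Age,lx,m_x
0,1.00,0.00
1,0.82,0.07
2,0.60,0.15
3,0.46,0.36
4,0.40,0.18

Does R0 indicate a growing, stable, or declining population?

R0 = Σ lx·mx = 0 + 0.0574 + 0.09 + 0.1656 + 0.072 = 0.385
R0 < 1, so the population is declining.

declining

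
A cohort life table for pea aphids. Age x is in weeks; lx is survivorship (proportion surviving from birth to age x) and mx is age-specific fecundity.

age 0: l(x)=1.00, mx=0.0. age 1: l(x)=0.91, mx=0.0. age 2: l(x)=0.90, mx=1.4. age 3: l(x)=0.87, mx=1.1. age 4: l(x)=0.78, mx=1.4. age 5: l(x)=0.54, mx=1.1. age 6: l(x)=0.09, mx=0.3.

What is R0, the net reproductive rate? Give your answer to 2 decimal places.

lx·mx by age: 0, 0, 1.26, 0.957, 1.092, 0.594, 0.027
R0 = Σ lx·mx = 3.93 → 3.93

3.93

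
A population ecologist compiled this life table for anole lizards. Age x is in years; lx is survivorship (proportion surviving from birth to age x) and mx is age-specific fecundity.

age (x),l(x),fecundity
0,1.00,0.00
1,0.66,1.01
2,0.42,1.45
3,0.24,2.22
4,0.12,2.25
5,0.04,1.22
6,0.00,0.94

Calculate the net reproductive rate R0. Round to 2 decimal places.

2.13

lx·mx by age: 0, 0.6666, 0.609, 0.5328, 0.27, 0.0488, 0
R0 = Σ lx·mx = 2.1272 → 2.13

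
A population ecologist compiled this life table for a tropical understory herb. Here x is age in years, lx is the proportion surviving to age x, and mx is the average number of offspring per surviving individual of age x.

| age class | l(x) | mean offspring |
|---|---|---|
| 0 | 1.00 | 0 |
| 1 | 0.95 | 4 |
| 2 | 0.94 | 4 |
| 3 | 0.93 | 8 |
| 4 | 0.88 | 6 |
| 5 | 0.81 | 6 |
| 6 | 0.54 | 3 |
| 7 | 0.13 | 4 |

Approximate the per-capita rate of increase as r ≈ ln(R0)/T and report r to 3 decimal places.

0.976

R0 = Σ lx·mx = 0 + 3.8 + 3.76 + 7.44 + 5.28 + 4.86 + 1.62 + 0.52 = 27.28
Σ x·lx·mx = 92.42; T = 92.42/27.28 = 3.38783…
r ≈ ln(R0)/T = ln(27.28)/3.38783… = 0.97589… → 0.976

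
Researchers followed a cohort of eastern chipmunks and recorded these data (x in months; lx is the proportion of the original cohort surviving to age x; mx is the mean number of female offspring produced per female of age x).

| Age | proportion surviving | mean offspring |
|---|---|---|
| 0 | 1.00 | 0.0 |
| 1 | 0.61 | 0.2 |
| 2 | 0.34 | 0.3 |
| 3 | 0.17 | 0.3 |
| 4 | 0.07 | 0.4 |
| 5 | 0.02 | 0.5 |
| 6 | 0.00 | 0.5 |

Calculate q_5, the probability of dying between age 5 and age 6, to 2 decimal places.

q_5 = (l_5 − l_6) / l_5 = (0.02 − 0) / 0.02
     = 0.02 / 0.02 = 1 → 1.00

1.00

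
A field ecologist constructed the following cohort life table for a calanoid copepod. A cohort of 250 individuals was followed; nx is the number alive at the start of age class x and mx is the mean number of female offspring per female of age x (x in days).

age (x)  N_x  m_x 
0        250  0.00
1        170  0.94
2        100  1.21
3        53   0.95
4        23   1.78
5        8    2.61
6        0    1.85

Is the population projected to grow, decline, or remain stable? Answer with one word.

lx = nx/n0 = nx/250: 1, 0.68, 0.4, 0.212, 0.092, 0.032, 0
R0 = Σ lx·mx = 0 + 0.6392 + 0.484 + 0.2014 + 0.16376 + 0.08352 + 0 = 1.57188
R0 > 1, so the population is growing.

growing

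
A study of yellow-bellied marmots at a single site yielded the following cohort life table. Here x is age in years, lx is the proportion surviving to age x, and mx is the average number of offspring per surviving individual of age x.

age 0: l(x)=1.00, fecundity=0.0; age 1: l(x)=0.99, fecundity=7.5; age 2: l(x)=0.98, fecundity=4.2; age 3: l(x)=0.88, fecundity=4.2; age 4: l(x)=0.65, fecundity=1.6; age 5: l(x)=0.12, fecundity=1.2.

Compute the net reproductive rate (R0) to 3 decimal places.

16.421

lx·mx by age: 0, 7.425, 4.116, 3.696, 1.04, 0.144
R0 = Σ lx·mx = 16.421 → 16.421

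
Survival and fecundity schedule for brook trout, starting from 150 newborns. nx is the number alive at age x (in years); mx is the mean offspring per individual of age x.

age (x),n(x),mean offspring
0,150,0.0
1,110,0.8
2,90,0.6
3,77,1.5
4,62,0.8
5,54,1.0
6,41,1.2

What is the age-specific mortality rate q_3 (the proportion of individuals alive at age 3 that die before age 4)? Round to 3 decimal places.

0.195

lx = nx/n0 = nx/150: 1, 0.73333…, 0.6, 0.51333…, 0.41333…, 0.36, 0.27333…
q_3 = (l_3 − l_4) / l_3 = (0.513333… − 0.413333…) / 0.513333…
     = 0.1… / 0.513333… = 0.194805… → 0.195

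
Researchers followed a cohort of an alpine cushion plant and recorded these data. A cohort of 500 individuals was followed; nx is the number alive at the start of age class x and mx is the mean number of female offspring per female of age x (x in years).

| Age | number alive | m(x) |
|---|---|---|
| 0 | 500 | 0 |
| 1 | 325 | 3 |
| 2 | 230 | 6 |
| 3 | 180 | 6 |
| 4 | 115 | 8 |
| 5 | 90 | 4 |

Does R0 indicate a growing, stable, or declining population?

growing

lx = nx/n0 = nx/500: 1, 0.65, 0.46, 0.36, 0.23, 0.18
R0 = Σ lx·mx = 0 + 1.95 + 2.76 + 2.16 + 1.84 + 0.72 = 9.43
R0 > 1, so the population is growing.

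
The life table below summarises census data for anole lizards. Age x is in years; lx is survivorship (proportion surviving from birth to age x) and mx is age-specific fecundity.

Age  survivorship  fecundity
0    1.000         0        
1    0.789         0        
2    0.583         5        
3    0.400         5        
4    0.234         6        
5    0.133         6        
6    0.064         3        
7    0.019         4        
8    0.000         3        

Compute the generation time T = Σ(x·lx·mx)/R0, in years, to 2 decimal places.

3.13

lx·mx: 0, 0, 2.915, 2, 1.404, 0.798, 0.192, 0.076, 0 → R0 = 7.385
x·lx·mx: 0, 0, 5.83, 6, 5.616, 3.99, 1.152, 0.532, 0 → Σ = 23.12
T = 23.12 / 7.385 = 3.13067… → 3.13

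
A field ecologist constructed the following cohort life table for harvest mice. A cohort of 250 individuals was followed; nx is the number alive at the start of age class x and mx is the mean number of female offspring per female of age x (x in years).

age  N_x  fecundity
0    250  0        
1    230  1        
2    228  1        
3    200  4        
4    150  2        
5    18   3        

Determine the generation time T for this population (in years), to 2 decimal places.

2.83

lx = nx/n0 = nx/250: 1, 0.92, 0.912, 0.8, 0.6, 0.072
lx·mx: 0, 0.92, 0.912, 3.2, 1.2, 0.216 → R0 = 6.448
x·lx·mx: 0, 0.92, 1.824, 9.6, 4.8, 1.08 → Σ = 18.224
T = 18.224 / 6.448 = 2.826303… → 2.83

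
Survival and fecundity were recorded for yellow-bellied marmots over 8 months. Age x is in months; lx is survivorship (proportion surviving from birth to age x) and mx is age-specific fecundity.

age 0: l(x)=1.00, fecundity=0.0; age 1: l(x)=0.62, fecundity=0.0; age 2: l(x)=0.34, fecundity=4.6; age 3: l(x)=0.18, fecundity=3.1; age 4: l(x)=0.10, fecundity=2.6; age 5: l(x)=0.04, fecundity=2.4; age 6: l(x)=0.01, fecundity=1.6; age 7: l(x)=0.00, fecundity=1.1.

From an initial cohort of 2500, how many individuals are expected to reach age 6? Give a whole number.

Expected survivors = N0 · l_6 = 2500 × 0.01 = 25 → 25

25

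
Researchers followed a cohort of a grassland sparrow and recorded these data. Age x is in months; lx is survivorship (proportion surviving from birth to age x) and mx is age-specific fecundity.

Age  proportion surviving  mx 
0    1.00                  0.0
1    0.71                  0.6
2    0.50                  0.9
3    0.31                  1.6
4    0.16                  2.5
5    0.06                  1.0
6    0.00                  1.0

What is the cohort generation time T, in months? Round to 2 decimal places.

2.57

lx·mx: 0, 0.426, 0.45, 0.496, 0.4, 0.06, 0 → R0 = 1.832
x·lx·mx: 0, 0.426, 0.9, 1.488, 1.6, 0.3, 0 → Σ = 4.714
T = 4.714 / 1.832 = 2.573144… → 2.57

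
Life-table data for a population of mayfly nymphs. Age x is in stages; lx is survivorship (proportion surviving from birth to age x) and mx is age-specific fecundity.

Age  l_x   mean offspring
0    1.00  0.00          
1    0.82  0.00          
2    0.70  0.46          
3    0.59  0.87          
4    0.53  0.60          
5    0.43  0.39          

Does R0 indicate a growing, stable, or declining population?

R0 = Σ lx·mx = 0 + 0 + 0.322 + 0.5133 + 0.318 + 0.1677 = 1.321
R0 > 1, so the population is growing.

growing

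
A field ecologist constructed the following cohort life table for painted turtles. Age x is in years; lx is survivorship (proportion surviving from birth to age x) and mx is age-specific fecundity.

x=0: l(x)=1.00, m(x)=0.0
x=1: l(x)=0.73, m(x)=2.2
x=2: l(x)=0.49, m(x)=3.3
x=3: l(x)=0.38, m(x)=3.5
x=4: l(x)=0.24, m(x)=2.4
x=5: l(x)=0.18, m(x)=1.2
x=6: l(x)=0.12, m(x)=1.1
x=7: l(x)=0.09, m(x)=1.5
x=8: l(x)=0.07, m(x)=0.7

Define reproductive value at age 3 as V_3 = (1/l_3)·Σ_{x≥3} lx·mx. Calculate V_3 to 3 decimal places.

lx·mx for x ≥ 3: 1.33, 0.576, 0.216, 0.132, 0.135, 0.049 → sum = 2.438
V_3 = 2.438 / l_3 = 2.438 / 0.38 = 6.415789… → 6.416

6.416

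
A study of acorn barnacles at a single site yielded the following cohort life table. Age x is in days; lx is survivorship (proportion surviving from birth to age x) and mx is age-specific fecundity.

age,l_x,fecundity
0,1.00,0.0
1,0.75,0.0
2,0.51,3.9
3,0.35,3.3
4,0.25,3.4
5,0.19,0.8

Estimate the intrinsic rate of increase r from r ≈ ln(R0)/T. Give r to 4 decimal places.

R0 = Σ lx·mx = 0 + 0 + 1.989 + 1.155 + 0.85 + 0.152 = 4.146
Σ x·lx·mx = 11.603; T = 11.603/4.146 = 2.7986…
r ≈ ln(R0)/T = ln(4.146)/2.7986… = 0.508162… → 0.5082

0.5082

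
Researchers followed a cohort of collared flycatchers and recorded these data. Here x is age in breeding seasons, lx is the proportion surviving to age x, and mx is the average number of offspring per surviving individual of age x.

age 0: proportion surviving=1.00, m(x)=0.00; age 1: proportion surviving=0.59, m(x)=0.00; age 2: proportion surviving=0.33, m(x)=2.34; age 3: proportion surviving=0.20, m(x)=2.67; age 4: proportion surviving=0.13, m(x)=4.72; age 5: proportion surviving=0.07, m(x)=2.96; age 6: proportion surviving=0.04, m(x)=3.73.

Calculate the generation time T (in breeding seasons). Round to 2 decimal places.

3.31

lx·mx: 0, 0, 0.7722, 0.534, 0.6136, 0.2072, 0.1492 → R0 = 2.2762
x·lx·mx: 0, 0, 1.5444, 1.602, 2.4544, 1.036, 0.8952 → Σ = 7.532
T = 7.532 / 2.2762 = 3.309024… → 3.31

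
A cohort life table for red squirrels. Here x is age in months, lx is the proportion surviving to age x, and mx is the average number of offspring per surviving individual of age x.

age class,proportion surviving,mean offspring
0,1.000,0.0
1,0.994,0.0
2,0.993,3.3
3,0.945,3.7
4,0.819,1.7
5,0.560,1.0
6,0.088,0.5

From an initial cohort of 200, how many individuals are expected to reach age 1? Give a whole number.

Expected survivors = N0 · l_1 = 200 × 0.994 = 198.8 → 199

199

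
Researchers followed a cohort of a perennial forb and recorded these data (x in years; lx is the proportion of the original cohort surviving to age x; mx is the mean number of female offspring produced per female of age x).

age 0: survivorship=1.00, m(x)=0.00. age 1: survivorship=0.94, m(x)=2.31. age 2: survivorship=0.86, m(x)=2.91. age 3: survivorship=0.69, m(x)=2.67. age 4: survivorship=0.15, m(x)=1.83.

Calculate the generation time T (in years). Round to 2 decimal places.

2.03

lx·mx: 0, 2.1714, 2.5026, 1.8423, 0.2745 → R0 = 6.7908
x·lx·mx: 0, 2.1714, 5.0052, 5.5269, 1.098 → Σ = 13.8015
T = 13.8015 / 6.7908 = 2.032382… → 2.03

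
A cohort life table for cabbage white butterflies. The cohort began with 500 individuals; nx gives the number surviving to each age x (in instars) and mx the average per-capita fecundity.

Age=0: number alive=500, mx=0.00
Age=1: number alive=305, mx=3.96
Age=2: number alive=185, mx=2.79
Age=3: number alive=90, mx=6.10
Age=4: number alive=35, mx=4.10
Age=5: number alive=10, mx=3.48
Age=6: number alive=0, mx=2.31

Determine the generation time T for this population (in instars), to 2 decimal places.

1.89

lx = nx/n0 = nx/500: 1, 0.61, 0.37, 0.18, 0.07, 0.02, 0
lx·mx: 0, 2.4156, 1.0323, 1.098, 0.287, 0.0696, 0 → R0 = 4.9025
x·lx·mx: 0, 2.4156, 2.0646, 3.294, 1.148, 0.348, 0 → Σ = 9.2702
T = 9.2702 / 4.9025 = 1.890913… → 1.89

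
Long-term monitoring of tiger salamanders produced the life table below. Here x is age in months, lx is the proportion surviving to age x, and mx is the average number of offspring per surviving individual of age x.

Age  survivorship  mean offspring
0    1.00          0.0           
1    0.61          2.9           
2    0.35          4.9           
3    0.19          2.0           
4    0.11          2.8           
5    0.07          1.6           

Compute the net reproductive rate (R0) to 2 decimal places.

lx·mx by age: 0, 1.769, 1.715, 0.38, 0.308, 0.112
R0 = Σ lx·mx = 4.284 → 4.28

4.28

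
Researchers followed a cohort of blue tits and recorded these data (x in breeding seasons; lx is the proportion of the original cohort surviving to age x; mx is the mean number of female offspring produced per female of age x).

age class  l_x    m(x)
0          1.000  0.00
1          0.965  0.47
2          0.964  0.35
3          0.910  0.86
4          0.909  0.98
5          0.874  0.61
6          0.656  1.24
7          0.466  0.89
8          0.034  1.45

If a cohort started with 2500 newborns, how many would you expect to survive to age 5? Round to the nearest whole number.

Expected survivors = N0 · l_5 = 2500 × 0.874 = 2185 → 2185

2185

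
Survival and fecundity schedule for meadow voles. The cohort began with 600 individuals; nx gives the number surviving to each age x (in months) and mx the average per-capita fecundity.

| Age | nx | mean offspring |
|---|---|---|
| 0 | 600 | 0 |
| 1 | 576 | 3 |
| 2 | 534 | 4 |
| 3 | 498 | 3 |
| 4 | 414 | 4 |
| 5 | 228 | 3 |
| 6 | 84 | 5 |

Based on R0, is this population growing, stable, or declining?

growing

lx = nx/n0 = nx/600: 1, 0.96, 0.89, 0.83, 0.69, 0.38, 0.14
R0 = Σ lx·mx = 0 + 2.88 + 3.56 + 2.49 + 2.76 + 1.14 + 0.7 = 13.53
R0 > 1, so the population is growing.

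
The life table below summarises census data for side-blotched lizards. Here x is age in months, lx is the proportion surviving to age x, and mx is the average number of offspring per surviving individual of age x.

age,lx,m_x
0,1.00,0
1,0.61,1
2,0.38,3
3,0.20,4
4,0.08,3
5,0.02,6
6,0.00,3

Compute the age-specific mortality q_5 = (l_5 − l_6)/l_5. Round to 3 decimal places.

q_5 = (l_5 − l_6) / l_5 = (0.02 − 0) / 0.02
     = 0.02 / 0.02 = 1 → 1.000

1.000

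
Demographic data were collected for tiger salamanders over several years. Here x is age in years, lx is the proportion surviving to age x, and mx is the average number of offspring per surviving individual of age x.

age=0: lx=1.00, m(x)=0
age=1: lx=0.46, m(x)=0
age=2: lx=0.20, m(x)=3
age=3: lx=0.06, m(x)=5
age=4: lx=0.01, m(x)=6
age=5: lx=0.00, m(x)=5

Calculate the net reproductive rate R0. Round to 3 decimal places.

lx·mx by age: 0, 0, 0.6, 0.3, 0.06, 0
R0 = Σ lx·mx = 0.96 → 0.960

0.960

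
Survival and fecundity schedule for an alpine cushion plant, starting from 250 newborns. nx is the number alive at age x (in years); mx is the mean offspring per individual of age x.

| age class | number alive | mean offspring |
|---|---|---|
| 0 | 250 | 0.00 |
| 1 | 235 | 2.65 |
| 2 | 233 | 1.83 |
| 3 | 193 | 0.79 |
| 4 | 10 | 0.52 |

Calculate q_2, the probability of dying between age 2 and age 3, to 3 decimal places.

0.172

lx = nx/n0 = nx/250: 1, 0.94, 0.932, 0.772, 0.04
q_2 = (l_2 − l_3) / l_2 = (0.932 − 0.772) / 0.932
     = 0.16 / 0.932 = 0.171674… → 0.172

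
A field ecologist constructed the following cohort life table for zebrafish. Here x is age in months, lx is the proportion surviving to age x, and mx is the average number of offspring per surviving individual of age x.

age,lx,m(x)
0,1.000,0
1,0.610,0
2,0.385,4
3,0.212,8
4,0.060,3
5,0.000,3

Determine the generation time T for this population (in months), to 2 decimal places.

lx·mx: 0, 0, 1.54, 1.696, 0.18, 0 → R0 = 3.416
x·lx·mx: 0, 0, 3.08, 5.088, 0.72, 0 → Σ = 8.888
T = 8.888 / 3.416 = 2.601874… → 2.60

2.60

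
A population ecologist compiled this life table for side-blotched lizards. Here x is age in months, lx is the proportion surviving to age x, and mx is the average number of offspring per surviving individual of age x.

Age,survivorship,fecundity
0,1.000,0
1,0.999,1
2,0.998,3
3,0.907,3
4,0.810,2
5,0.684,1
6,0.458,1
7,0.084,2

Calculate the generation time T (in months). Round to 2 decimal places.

3.00

lx·mx: 0, 0.999, 2.994, 2.721, 1.62, 0.684, 0.458, 0.168 → R0 = 9.644
x·lx·mx: 0, 0.999, 5.988, 8.163, 6.48, 3.42, 2.748, 1.176 → Σ = 28.974
T = 28.974 / 9.644 = 3.004355… → 3.00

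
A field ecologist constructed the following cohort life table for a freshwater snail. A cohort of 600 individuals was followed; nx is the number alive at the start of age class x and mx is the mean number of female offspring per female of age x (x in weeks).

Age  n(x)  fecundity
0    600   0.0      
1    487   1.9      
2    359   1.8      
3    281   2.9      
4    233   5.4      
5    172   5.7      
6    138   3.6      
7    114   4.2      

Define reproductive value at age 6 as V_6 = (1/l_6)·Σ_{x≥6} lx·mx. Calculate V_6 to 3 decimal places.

7.070

lx = nx/n0 = nx/600: 1, 0.81167…, 0.59833…, 0.46833…, 0.38833…, 0.28667…, 0.23, 0.19
lx·mx for x ≥ 6: 0.828, 0.798 → sum = 1.626
V_6 = 1.626 / l_6 = 1.626 / 0.23 = 7.069565… → 7.070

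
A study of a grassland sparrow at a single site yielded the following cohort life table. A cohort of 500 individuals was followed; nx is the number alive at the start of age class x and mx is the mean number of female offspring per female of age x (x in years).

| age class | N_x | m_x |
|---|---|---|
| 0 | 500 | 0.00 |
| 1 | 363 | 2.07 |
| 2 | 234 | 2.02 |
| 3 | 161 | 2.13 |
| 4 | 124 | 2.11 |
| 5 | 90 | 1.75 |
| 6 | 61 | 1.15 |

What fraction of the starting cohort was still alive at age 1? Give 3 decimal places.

l_1 = n_1/n_0 = 363/500 = 0.726 → 0.726

0.726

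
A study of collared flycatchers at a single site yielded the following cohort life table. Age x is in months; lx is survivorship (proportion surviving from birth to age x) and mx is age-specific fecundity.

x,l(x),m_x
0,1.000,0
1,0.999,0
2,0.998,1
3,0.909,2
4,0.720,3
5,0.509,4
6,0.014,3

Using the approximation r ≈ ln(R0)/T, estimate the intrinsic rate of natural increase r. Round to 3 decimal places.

R0 = Σ lx·mx = 0 + 0 + 0.998 + 1.818 + 2.16 + 2.036 + 0.042 = 7.054
Σ x·lx·mx = 26.522; T = 26.522/7.054 = 3.75985…
r ≈ ln(R0)/T = ln(7.054)/3.75985… = 0.51959… → 0.520

0.520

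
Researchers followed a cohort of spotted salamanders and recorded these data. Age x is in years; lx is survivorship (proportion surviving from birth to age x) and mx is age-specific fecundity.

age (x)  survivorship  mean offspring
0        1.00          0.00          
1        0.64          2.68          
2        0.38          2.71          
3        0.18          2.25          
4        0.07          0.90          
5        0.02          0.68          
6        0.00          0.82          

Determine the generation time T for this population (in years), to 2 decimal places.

lx·mx: 0, 1.7152, 1.0298, 0.405, 0.063, 0.0136, 0 → R0 = 3.2266
x·lx·mx: 0, 1.7152, 2.0596, 1.215, 0.252, 0.068, 0 → Σ = 5.3098
T = 5.3098 / 3.2266 = 1.645633… → 1.65

1.65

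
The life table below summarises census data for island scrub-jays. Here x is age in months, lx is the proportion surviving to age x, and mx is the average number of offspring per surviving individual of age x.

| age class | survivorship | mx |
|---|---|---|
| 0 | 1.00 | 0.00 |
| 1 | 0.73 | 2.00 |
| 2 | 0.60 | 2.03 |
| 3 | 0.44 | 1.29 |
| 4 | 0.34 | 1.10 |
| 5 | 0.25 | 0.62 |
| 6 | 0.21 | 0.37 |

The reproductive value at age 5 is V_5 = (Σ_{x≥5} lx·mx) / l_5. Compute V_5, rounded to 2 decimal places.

lx·mx for x ≥ 5: 0.155, 0.0777 → sum = 0.2327
V_5 = 0.2327 / l_5 = 0.2327 / 0.25 = 0.9308 → 0.93

0.93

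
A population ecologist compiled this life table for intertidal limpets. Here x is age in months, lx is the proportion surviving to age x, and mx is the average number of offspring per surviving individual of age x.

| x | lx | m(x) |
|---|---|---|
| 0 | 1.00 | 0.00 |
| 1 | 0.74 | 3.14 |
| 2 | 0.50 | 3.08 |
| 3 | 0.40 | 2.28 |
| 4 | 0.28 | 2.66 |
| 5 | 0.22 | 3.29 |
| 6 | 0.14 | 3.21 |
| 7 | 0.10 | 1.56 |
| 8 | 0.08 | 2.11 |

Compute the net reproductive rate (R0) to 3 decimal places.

lx·mx by age: 0, 2.3236, 1.54, 0.912, 0.7448, 0.7238, 0.4494, 0.156, 0.1688
R0 = Σ lx·mx = 7.0184 → 7.018

7.018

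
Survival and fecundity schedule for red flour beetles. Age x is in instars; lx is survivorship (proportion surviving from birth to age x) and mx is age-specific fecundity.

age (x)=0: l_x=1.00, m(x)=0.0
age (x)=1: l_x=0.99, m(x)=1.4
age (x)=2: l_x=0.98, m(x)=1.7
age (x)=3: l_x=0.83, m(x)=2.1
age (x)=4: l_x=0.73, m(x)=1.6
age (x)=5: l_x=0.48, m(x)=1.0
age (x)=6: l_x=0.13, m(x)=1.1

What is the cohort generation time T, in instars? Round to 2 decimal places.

2.71

lx·mx: 0, 1.386, 1.666, 1.743, 1.168, 0.48, 0.143 → R0 = 6.586
x·lx·mx: 0, 1.386, 3.332, 5.229, 4.672, 2.4, 0.858 → Σ = 17.877
T = 17.877 / 6.586 = 2.714394… → 2.71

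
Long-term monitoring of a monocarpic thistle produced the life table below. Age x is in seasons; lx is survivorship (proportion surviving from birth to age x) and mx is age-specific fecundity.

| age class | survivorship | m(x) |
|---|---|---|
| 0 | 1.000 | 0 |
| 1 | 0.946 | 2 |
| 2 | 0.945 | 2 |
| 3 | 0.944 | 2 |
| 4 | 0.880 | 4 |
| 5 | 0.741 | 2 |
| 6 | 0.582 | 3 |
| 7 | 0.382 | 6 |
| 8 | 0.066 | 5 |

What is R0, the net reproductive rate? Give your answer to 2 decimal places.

lx·mx by age: 0, 1.892, 1.89, 1.888, 3.52, 1.482, 1.746, 2.292, 0.33
R0 = Σ lx·mx = 15.04 → 15.04

15.04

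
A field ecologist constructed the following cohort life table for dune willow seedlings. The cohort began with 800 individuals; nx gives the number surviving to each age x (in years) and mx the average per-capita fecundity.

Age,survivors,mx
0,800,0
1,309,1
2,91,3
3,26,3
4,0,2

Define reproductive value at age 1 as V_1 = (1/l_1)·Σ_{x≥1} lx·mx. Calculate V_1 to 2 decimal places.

2.14

lx = nx/n0 = nx/800: 1, 0.38625, 0.11375, 0.0325, 0
lx·mx for x ≥ 1: 0.38625, 0.34125, 0.0975, 0 → sum = 0.825
V_1 = 0.825 / l_1 = 0.825 / 0.38625 = 2.135922… → 2.14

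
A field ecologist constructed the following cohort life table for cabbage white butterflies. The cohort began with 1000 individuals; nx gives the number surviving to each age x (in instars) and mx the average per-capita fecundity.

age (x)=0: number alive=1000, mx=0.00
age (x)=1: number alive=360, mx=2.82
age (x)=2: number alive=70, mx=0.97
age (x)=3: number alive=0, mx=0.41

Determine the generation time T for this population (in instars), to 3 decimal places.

lx = nx/n0 = nx/1000: 1, 0.36, 0.07, 0
lx·mx: 0, 1.0152, 0.0679, 0 → R0 = 1.0831
x·lx·mx: 0, 1.0152, 0.1358, 0 → Σ = 1.151
T = 1.151 / 1.0831 = 1.06269… → 1.063

1.063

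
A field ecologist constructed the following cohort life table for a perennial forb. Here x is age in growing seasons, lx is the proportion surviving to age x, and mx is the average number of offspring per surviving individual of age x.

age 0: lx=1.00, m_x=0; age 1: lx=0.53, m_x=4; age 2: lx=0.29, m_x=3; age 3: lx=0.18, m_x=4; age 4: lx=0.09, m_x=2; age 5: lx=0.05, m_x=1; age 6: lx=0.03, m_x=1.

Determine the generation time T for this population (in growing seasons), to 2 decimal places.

1.81

lx·mx: 0, 2.12, 0.87, 0.72, 0.18, 0.05, 0.03 → R0 = 3.97
x·lx·mx: 0, 2.12, 1.74, 2.16, 0.72, 0.25, 0.18 → Σ = 7.17
T = 7.17 / 3.97 = 1.806045… → 1.81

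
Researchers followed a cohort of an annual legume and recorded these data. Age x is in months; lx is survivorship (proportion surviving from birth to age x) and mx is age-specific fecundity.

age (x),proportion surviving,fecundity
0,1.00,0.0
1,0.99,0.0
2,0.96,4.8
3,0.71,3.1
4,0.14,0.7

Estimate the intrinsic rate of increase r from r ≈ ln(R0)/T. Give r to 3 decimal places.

0.823

R0 = Σ lx·mx = 0 + 0 + 4.608 + 2.201 + 0.098 = 6.907
Σ x·lx·mx = 16.211; T = 16.211/6.907 = 2.34704…
r ≈ ln(R0)/T = ln(6.907)/2.34704… = 0.82339… → 0.823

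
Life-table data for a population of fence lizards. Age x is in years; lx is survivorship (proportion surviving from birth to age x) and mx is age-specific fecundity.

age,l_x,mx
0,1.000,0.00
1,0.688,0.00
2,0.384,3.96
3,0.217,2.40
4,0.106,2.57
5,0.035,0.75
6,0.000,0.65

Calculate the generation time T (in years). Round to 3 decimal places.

2.489

lx·mx: 0, 0, 1.52064, 0.5208, 0.27242, 0.02625, 0 → R0 = 2.34011
x·lx·mx: 0, 0, 3.04128, 1.5624, 1.08968, 0.13125, 0 → Σ = 5.82461
T = 5.82461 / 2.34011 = 2.489033… → 2.489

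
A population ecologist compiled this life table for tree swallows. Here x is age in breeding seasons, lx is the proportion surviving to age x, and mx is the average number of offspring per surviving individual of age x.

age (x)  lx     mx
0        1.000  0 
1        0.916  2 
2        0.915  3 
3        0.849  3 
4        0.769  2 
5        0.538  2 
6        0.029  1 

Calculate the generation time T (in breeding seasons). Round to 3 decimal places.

lx·mx: 0, 1.832, 2.745, 2.547, 1.538, 1.076, 0.029 → R0 = 9.767
x·lx·mx: 0, 1.832, 5.49, 7.641, 6.152, 5.38, 0.174 → Σ = 26.669
T = 26.669 / 9.767 = 2.730521… → 2.731

2.731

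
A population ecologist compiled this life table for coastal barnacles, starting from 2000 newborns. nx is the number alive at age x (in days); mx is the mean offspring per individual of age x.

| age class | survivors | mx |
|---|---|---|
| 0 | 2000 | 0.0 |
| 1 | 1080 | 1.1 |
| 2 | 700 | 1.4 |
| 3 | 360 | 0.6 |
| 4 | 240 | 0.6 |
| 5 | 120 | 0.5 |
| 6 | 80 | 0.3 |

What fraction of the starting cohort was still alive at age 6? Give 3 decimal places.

l_6 = n_6/n_0 = 80/2000 = 0.04 → 0.040

0.040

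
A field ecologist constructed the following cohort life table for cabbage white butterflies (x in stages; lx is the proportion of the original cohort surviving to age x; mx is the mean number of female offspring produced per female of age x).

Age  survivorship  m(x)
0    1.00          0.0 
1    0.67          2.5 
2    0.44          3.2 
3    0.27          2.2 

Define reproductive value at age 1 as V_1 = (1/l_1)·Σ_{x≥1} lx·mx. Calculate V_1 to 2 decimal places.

5.49

lx·mx for x ≥ 1: 1.675, 1.408, 0.594 → sum = 3.677
V_1 = 3.677 / l_1 = 3.677 / 0.67 = 5.48806… → 5.49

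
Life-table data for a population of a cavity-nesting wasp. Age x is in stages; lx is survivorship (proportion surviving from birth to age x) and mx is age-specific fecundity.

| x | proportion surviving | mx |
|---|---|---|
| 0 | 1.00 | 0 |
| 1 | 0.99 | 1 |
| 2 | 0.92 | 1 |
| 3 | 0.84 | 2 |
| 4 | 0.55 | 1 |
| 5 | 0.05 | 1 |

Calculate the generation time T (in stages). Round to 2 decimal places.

lx·mx: 0, 0.99, 0.92, 1.68, 0.55, 0.05 → R0 = 4.19
x·lx·mx: 0, 0.99, 1.84, 5.04, 2.2, 0.25 → Σ = 10.32
T = 10.32 / 4.19 = 2.463007… → 2.46

2.46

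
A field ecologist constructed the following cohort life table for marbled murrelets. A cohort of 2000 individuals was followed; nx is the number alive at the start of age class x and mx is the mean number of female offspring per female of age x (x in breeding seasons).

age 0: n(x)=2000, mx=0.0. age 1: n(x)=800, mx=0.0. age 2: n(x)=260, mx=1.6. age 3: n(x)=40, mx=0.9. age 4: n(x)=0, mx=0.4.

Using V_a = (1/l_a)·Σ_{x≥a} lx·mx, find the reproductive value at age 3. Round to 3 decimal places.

0.900

lx = nx/n0 = nx/2000: 1, 0.4, 0.13, 0.02, 0
lx·mx for x ≥ 3: 0.018, 0 → sum = 0.018
V_3 = 0.018 / l_3 = 0.018 / 0.02 = 0.9 → 0.900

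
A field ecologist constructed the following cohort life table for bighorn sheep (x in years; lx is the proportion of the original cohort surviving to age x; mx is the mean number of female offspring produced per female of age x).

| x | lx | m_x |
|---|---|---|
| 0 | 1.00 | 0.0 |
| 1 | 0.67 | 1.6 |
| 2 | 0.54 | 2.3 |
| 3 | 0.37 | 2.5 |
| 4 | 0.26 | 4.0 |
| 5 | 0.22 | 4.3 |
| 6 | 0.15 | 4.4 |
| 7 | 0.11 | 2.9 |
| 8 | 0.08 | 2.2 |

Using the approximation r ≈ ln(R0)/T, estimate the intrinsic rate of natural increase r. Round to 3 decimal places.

R0 = Σ lx·mx = 0 + 1.072 + 1.242 + 0.925 + 1.04 + 0.946 + 0.66 + 0.319 + 0.176 = 6.38
Σ x·lx·mx = 22.822; T = 22.822/6.38 = 3.57712…
r ≈ ln(R0)/T = ln(6.38)/3.57712… = 0.51806… → 0.518

0.518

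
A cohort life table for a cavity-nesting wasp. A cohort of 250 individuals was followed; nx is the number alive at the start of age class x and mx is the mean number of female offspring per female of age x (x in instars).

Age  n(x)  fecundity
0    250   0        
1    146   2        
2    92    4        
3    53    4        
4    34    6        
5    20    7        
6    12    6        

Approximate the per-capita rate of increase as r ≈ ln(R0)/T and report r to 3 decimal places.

0.585

lx = nx/n0 = nx/250: 1, 0.584, 0.368, 0.212, 0.136, 0.08, 0.048
R0 = Σ lx·mx = 0 + 1.168 + 1.472 + 0.848 + 0.816 + 0.56 + 0.288 = 5.152
Σ x·lx·mx = 14.448; T = 14.448/5.152 = 2.80435…
r ≈ ln(R0)/T = ln(5.152)/2.80435… = 0.58459… → 0.585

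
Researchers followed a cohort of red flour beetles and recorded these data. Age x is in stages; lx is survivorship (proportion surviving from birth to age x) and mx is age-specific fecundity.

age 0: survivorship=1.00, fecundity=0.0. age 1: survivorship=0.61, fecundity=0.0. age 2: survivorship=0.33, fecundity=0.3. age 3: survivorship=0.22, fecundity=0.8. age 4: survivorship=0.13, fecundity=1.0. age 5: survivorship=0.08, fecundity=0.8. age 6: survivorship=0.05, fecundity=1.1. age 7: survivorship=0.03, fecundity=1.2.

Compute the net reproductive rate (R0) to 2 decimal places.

lx·mx by age: 0, 0, 0.099, 0.176, 0.13, 0.064, 0.055, 0.036
R0 = Σ lx·mx = 0.56 → 0.56

0.56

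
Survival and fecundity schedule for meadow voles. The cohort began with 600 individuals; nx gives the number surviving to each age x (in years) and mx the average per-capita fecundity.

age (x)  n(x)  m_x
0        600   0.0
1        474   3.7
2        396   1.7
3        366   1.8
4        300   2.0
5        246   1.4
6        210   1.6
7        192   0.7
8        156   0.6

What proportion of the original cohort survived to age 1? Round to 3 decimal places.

0.790

l_1 = n_1/n_0 = 474/600 = 0.79 → 0.790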